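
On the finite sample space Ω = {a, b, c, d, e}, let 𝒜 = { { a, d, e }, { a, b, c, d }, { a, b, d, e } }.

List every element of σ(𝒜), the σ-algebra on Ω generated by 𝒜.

|σ(𝒜)| = 16.  σ(𝒜) = { ∅, { b }, { c }, { e }, { a, d }, { b, c }, { b, e }, { c, e }, { a, b, d }, { a, c, d }, { a, d, e }, { b, c, e }, { a, b, c, d }, { a, b, d, e }, { a, c, d, e }, Ω }

Derivation:
Take S₀ = 𝒜 ∪ {∅, Ω} = { ∅, { a, d, e }, { a, b, c, d }, { a, b, d, e }, Ω }.
Round 1: +3 →
  { c }  = Ω∖{ a, b, d, e }
  { e }  = Ω∖{ a, b, c, d }
  { b, c }  = Ω∖{ a, d, e }
  [8 total]
Round 2 (3 new):
  { c, e }  = { c } ∪ { e }
  { b, c, e }  = { b, c } ∪ { e }
  { a, c, d, e }  = { a, d, e } ∪ { c }
  [11 total]
Round 3 (3 new):
  { b }  = Ω∖{ a, c, d, e }
  { a, d }  = Ω∖{ b, c, e }
  { a, b, d }  = Ω∖{ c, e }
  [14 total]
Round 4: 2 new —
  { b, e }  = { b } ∪ { e }
  { a, c, d }  = { c } ∪ { a, d }
  [16 total]
Round 5: no new sets; the family is a σ-algebra.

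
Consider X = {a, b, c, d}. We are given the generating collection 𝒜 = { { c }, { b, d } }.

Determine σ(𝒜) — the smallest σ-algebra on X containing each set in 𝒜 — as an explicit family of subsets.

Initial family (4 sets): { {  }, { c }, { b, d }, X }.
Pass 1: 3 new —
  { a, c }  = complement { b, d }
  { a, b, d }  = complement { c }
  { b, c, d }  = { c } ∪ { b, d }
  |family| = 7
Pass 2: 1 new —
  { a }  = complement { b, c, d }
  |family| = 8
Pass 3: stable.

Therefore σ(𝒜) = { {  }, { a }, { c }, { a, c }, { b, d }, { a, b, d }, { b, c, d }, X } (|σ(𝒜)| = 8).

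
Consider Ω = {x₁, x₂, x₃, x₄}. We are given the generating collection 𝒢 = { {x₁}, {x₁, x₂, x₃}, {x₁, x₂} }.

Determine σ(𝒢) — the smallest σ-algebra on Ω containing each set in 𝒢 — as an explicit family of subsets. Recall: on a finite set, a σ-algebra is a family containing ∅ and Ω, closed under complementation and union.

Begin from { {}, {x₁}, {x₁, x₂}, {x₁, x₂, x₃}, Ω } (that is, 𝒢 plus ∅ and Ω).
Iteration 1: 3 new —
  {x₄}  = {x₁, x₂, x₃}ᶜ
  {x₃, x₄}  = {x₁, x₂}ᶜ
  {x₂, x₃, x₄}  = {x₁}ᶜ
  |family| = 8
Iteration 2 (3 new):
  {x₁, x₄}  = {x₄} ∪ {x₁}
  {x₁, x₂, x₄}  = {x₄} ∪ {x₁, x₂}
  {x₁, x₃, x₄}  = {x₃, x₄} ∪ {x₁}
  |family| = 11
Iteration 3: +3 →
  {x₂}  = {x₁, x₃, x₄}ᶜ
  {x₃}  = {x₁, x₂, x₄}ᶜ
  {x₂, x₃}  = {x₁, x₄}ᶜ
  |family| = 14
Iteration 4 (2 new):
  {x₁, x₃}  = {x₃} ∪ {x₁}
  {x₂, x₄}  = {x₄} ∪ {x₂}
  |family| = 16
After Iteration 5 the family is unchanged; done.

Hence σ(𝒢) has 16 members: { {}, {x₁}, {x₂}, {x₃}, {x₄}, {x₁, x₂}, {x₁, x₃}, {x₁, x₄}, {x₂, x₃}, {x₂, x₄}, {x₃, x₄}, {x₁, x₂, x₃}, {x₁, x₂, x₄}, {x₁, x₃, x₄}, {x₂, x₃, x₄}, Ω }.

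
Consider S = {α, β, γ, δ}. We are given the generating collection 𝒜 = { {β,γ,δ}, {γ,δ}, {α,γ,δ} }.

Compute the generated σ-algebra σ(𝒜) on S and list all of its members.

σ(𝒜) (8 sets): { {}, {α}, {β}, {α,β}, {γ,δ}, {α,γ,δ}, {β,γ,δ}, S }

Trace:
Take S₀ = 𝒜 ∪ {∅, S} = { {}, {γ,δ}, {α,γ,δ}, {β,γ,δ}, S }.
Iteration 1: +3 →
  {α}  = ᶜ of {β,γ,δ}
  {β}  = ᶜ of {α,γ,δ}
  {α,β}  = ᶜ of {γ,δ}
Iteration 2: stable.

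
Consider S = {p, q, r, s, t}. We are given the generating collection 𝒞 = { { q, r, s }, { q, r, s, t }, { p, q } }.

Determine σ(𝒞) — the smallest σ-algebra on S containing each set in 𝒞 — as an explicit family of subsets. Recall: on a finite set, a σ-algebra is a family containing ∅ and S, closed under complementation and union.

Begin from { {}, { p, q }, { q, r, s }, { q, r, s, t }, S } (that is, 𝒞 plus ∅ and S).
Round 1. New:
  { p }  = complement { q, r, s, t }
  { p, t }  = complement { q, r, s }
  { r, s, t }  = complement { p, q }
  { p, q, r, s }  = { q, r, s } ∪ { p, q }
  (now 9)
Round 2 (3 new):
  { t }  = complement { p, q, r, s }
  { p, q, t }  = { p, q } ∪ { p, t }
  { p, r, s, t }  = { r, s, t } ∪ { p, t }
  (now 12)
Round 3. New:
  { q }  = complement { p, r, s, t }
  { r, s }  = complement { p, q, t }
  (now 14)
Round 4 adds 2:
  { q, t }  = { q } ∪ { t }
  { p, r, s }  = { r, s } ∪ { p }
  (now 16)
Round 5: stable.

Hence σ(𝒞) has 16 members: { {}, { p }, { q }, { t }, { p, q }, { p, t }, { q, t }, { r, s }, { p, q, t }, { p, r, s }, { q, r, s }, { r, s, t }, { p, q, r, s }, { p, r, s, t }, { q, r, s, t }, S }.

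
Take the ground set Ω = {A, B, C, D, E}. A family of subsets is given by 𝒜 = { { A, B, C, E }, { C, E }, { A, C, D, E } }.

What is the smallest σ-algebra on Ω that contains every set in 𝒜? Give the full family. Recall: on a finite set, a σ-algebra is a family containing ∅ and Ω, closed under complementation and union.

Start: 𝒜 ∪ {∅, Ω} = { ∅, { C, E }, { A, B, C, E }, { A, C, D, E }, Ω }.
Round 1. New:
  { B }  = complement { A, C, D, E }
  { D }  = complement { A, B, C, E }
  { A, B, D }  = complement { C, E }
  (now 8)
Round 2: +3 →
  { B, D }  = { B } ∪ { D }
  { B, C, E }  = { C, E } ∪ { B }
  { C, D, E }  = { C, E } ∪ { D }
  (now 11)
Round 3: 4 new —
  { A, B }  = complement { C, D, E }
  { A, D }  = complement { B, C, E }
  { A, C, E }  = complement { B, D }
  { B, C, D, E }  = { C, D, E } ∪ { B, C, E }
  (now 15)
Round 4 adds 1:
  { A }  = complement { B, C, D, E }
  (now 16)
Round 5: no new sets; the family is a σ-algebra.

σ(𝒜) = { ∅, { A }, { B }, { D }, { A, B }, { A, D }, { B, D }, { C, E }, { A, B, D }, { A, C, E }, { B, C, E }, { C, D, E }, { A, B, C, E }, { A, C, D, E }, { B, C, D, E }, Ω }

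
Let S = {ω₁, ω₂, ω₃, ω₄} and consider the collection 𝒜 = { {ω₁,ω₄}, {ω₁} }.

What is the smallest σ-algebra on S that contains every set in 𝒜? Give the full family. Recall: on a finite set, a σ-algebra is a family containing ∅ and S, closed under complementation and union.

Take S₀ = 𝒜 ∪ {∅, S} = { {}, {ω₁}, {ω₁,ω₄}, S }.
Pass 1 adds 2:
  {ω₂,ω₃}  = {ω₁,ω₄}ᶜ
  {ω₂,ω₃,ω₄}  = {ω₁}ᶜ
  [6 total]
Pass 2: +1 →
  {ω₁,ω₂,ω₃}  = {ω₂,ω₃} ∪ {ω₁}
  [7 total]
Pass 3: +1 →
  {ω₄}  = {ω₁,ω₂,ω₃}ᶜ
  [8 total]
Pass 4: no new sets; the family is a σ-algebra.

Hence σ(𝒜) has 8 members: { {}, {ω₁}, {ω₄}, {ω₁,ω₄}, {ω₂,ω₃}, {ω₁,ω₂,ω₃}, {ω₂,ω₃,ω₄}, S }.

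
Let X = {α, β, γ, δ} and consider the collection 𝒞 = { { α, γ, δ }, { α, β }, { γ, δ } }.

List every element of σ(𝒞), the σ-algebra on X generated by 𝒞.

σ(𝒞) = { {  }, { α }, { β }, { α, β }, { γ, δ }, { α, γ, δ }, { β, γ, δ }, X }

Trace:
Take S₀ = 𝒞 ∪ {∅, X} = { {  }, { α, β }, { γ, δ }, { α, γ, δ }, X }.
Iteration 1: +1 →
  { β }  = complement { α, γ, δ }
Iteration 2. New:
  { β, γ, δ }  = { β } ∪ { γ, δ }
Iteration 3 adds 1:
  { α }  = complement { β, γ, δ }
Iteration 4: already closed under ᶜ and ∪.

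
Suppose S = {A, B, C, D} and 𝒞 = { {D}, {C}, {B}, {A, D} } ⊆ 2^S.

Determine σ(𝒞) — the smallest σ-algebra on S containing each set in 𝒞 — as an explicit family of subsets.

|σ(𝒞)| = 16.  σ(𝒞) = { ∅, {A}, {B}, {C}, {D}, {A, B}, {A, C}, {A, D}, {B, C}, {B, D}, {C, D}, {A, B, C}, {A, B, D}, {A, C, D}, {B, C, D}, S }

Derivation:
Start: 𝒞 ∪ {∅, S} = { ∅, {B}, {C}, {D}, {A, D}, S }.
Pass 1 (6 new):
  {B, C}  = complement {A, D}
  {B, D}  = {D} ∪ {B}
  {C, D}  = {C} ∪ {D}
  {A, B, C}  = complement {D}
  {A, B, D}  = complement {C}
  {A, C, D}  = complement {B}
Pass 2 adds 3:
  {A, B}  = complement {C, D}
  {A, C}  = complement {B, D}
  {B, C, D}  = {C, D} ∪ {B}
Pass 3. New:
  {A}  = complement {B, C, D}
Pass 4: already closed under ᶜ and ∪.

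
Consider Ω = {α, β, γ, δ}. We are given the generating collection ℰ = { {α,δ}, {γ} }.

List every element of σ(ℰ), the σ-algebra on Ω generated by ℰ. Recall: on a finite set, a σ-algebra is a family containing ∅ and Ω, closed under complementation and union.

Start: ℰ ∪ {∅, Ω} = { {}, {γ}, {α,δ}, Ω }.
Round 1. New:
  {β,γ}  = Ω∖{α,δ}
  {α,β,δ}  = Ω∖{γ}
  {α,γ,δ}  = {γ} ∪ {α,δ}
  (now 7)
Round 2: 1 new —
  {β}  = Ω∖{α,γ,δ}
  (now 8)
Round 3: no new sets; the family is a σ-algebra.

|σ(ℰ)| = 8.  σ(ℰ) = { {}, {β}, {γ}, {α,δ}, {β,γ}, {α,β,δ}, {α,γ,δ}, Ω }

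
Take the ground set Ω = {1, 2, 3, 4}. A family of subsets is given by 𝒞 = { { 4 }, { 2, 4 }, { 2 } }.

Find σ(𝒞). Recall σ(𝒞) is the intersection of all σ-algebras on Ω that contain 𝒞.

Answer: σ(𝒞) = { {}, { 2 }, { 4 }, { 1, 3 }, { 2, 4 }, { 1, 2, 3 }, { 1, 3, 4 }, Ω }

Derivation:
Initial family (5 sets): { {}, { 2 }, { 4 }, { 2, 4 }, Ω }.
Iteration 1 adds 3:
  { 1, 3 }  = { 2, 4 }ᶜ
  { 1, 2, 3 }  = { 4 }ᶜ
  { 1, 3, 4 }  = { 2 }ᶜ
  [8 total]
Iteration 2: no new sets; the family is a σ-algebra.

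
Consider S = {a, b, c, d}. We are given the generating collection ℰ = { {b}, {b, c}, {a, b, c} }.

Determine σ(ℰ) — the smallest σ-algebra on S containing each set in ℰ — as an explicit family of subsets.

Take S₀ = ℰ ∪ {∅, S} = { {}, {b}, {b, c}, {a, b, c}, S }.
Pass 1: +3 →
  {d}  = S∖{a, b, c}
  {a, d}  = S∖{b, c}
  {a, c, d}  = S∖{b}
  — 8 sets.
Pass 2. New:
  {b, d}  = {d} ∪ {b}
  {a, b, d}  = {b} ∪ {a, d}
  {b, c, d}  = {d} ∪ {b, c}
  — 11 sets.
Pass 3. New:
  {a}  = S∖{b, c, d}
  {c}  = S∖{a, b, d}
  {a, c}  = S∖{b, d}
  — 14 sets.
Pass 4 adds 2:
  {a, b}  = {b} ∪ {a}
  {c, d}  = {c} ∪ {d}
  — 16 sets.
Pass 5: already closed under ᶜ and ∪.

Hence σ(ℰ) has 16 members: { {}, {a}, {b}, {c}, {d}, {a, b}, {a, c}, {a, d}, {b, c}, {b, d}, {c, d}, {a, b, c}, {a, b, d}, {a, c, d}, {b, c, d}, S }.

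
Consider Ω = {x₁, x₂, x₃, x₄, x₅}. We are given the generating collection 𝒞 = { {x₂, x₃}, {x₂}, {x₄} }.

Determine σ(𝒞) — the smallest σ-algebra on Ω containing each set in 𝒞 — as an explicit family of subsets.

Initial family (5 sets): { {}, {x₂}, {x₄}, {x₂, x₃}, Ω }.
Round 1: 5 new —
  {x₂, x₄}  = {x₄} ∪ {x₂}
  {x₁, x₄, x₅}  = Ω∖{x₂, x₃}
  {x₂, x₃, x₄}  = {x₂, x₃} ∪ {x₄}
  {x₁, x₂, x₃, x₅}  = Ω∖{x₄}
  {x₁, x₃, x₄, x₅}  = Ω∖{x₂}
  |family| = 10
Round 2: +3 →
  {x₁, x₅}  = Ω∖{x₂, x₃, x₄}
  {x₁, x₃, x₅}  = Ω∖{x₂, x₄}
  {x₁, x₂, x₄, x₅}  = {x₁, x₄, x₅} ∪ {x₂}
  |family| = 13
Round 3: +2 →
  {x₃}  = Ω∖{x₁, x₂, x₄, x₅}
  {x₁, x₂, x₅}  = {x₁, x₅} ∪ {x₂}
  |family| = 15
Round 4: 1 new —
  {x₃, x₄}  = Ω∖{x₁, x₂, x₅}
  |family| = 16
Round 5 adds nothing — fixpoint reached.

|σ(𝒞)| = 16.  σ(𝒞) = { {}, {x₂}, {x₃}, {x₄}, {x₁, x₅}, {x₂, x₃}, {x₂, x₄}, {x₃, x₄}, {x₁, x₂, x₅}, {x₁, x₃, x₅}, {x₁, x₄, x₅}, {x₂, x₃, x₄}, {x₁, x₂, x₃, x₅}, {x₁, x₂, x₄, x₅}, {x₁, x₃, x₄, x₅}, Ω }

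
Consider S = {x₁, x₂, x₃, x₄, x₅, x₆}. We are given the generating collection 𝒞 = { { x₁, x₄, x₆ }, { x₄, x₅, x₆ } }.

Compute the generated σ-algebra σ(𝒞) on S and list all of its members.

|σ(𝒞)| = 16.  σ(𝒞) = { {  }, { x₁ }, { x₅ }, { x₁, x₅ }, { x₂, x₃ }, { x₄, x₆ }, { x₁, x₂, x₃ }, { x₁, x₄, x₆ }, { x₂, x₃, x₅ }, { x₄, x₅, x₆ }, { x₁, x₂, x₃, x₅ }, { x₁, x₄, x₅, x₆ }, { x₂, x₃, x₄, x₆ }, { x₁, x₂, x₃, x₄, x₆ }, { x₂, x₃, x₄, x₅, x₆ }, S }

Trace:
Seed the family with 𝒞 together with ∅ and S: { {  }, { x₁, x₄, x₆ }, { x₄, x₅, x₆ }, S }.
Round 1: +3 →
  { x₁, x₂, x₃ }  = S∖{ x₄, x₅, x₆ }
  { x₂, x₃, x₅ }  = S∖{ x₁, x₄, x₆ }
  { x₁, x₄, x₅, x₆ }  = { x₁, x₄, x₆ } ∪ { x₄, x₅, x₆ }
  [7 total]
Round 2 (4 new):
  { x₂, x₃ }  = S∖{ x₁, x₄, x₅, x₆ }
  { x₁, x₂, x₃, x₅ }  = { x₂, x₃, x₅ } ∪ { x₁, x₂, x₃ }
  { x₁, x₂, x₃, x₄, x₆ }  = { x₁, x₂, x₃ } ∪ { x₁, x₄, x₆ }
  { x₂, x₃, x₄, x₅, x₆ }  = { x₂, x₃, x₅ } ∪ { x₄, x₅, x₆ }
  [11 total]
Round 3: 3 new —
  { x₁ }  = S∖{ x₂, x₃, x₄, x₅, x₆ }
  { x₅ }  = S∖{ x₁, x₂, x₃, x₄, x₆ }
  { x₄, x₆ }  = S∖{ x₁, x₂, x₃, x₅ }
  [14 total]
Round 4: +2 →
  { x₁, x₅ }  = { x₅ } ∪ { x₁ }
  { x₂, x₃, x₄, x₆ }  = { x₂, x₃ } ∪ { x₄, x₆ }
  [16 total]
Round 5: closed — nothing new.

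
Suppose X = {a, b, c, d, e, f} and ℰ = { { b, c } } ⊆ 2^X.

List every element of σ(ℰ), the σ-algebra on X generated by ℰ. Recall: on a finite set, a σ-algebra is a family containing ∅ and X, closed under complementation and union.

|σ(ℰ)| = 4.  σ(ℰ) = { {  }, { b, c }, { a, d, e, f }, X }

Derivation:
Initial family (3 sets): { {  }, { b, c }, X }.
Step 1: +1 →
  { a, d, e, f }  = ᶜ of { b, c }
  [4 total]
Step 2: already closed under ᶜ and ∪.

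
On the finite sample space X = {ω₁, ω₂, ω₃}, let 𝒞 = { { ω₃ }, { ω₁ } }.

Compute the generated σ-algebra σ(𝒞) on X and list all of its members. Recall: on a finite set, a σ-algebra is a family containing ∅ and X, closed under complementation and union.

Seed the family with 𝒞 together with ∅ and X: { ∅, { ω₁ }, { ω₃ }, X }.
Step 1 adds 3:
  { ω₁, ω₂ }  = X∖{ ω₃ }
  { ω₁, ω₃ }  = { ω₃ } ∪ { ω₁ }
  { ω₂, ω₃ }  = X∖{ ω₁ }
  [7 total]
Step 2. New:
  { ω₂ }  = X∖{ ω₁, ω₃ }
  [8 total]
Step 3: stable.

Hence σ(𝒞) has 8 members: { ∅, { ω₁ }, { ω₂ }, { ω₃ }, { ω₁, ω₂ }, { ω₁, ω₃ }, { ω₂, ω₃ }, X }.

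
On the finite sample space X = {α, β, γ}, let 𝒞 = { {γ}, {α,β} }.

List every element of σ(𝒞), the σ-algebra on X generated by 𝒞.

|σ(𝒞)| = 4.  σ(𝒞) = { {}, {γ}, {α,β}, X }

Trace:
Seed the family with 𝒞 together with ∅ and X: { {}, {γ}, {α,β}, X }.
After Pass 1 the family is unchanged; done.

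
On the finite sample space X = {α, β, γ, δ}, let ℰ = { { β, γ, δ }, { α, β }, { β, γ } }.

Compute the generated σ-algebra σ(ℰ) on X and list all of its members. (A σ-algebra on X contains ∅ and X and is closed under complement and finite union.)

σ(ℰ) = { {  }, { α }, { β }, { γ }, { δ }, { α, β }, { α, γ }, { α, δ }, { β, γ }, { β, δ }, { γ, δ }, { α, β, γ }, { α, β, δ }, { α, γ, δ }, { β, γ, δ }, X }

Working:
Begin from { {  }, { α, β }, { β, γ }, { β, γ, δ }, X } (that is, ℰ plus ∅ and X).
Round 1 adds 4:
  { α }  = complement { β, γ, δ }
  { α, δ }  = complement { β, γ }
  { γ, δ }  = complement { α, β }
  { α, β, γ }  = { β, γ } ∪ { α, β }
  |family| = 9
Round 2: 3 new —
  { δ }  = complement { α, β, γ }
  { α, β, δ }  = { α, β } ∪ { α, δ }
  { α, γ, δ }  = { γ, δ } ∪ { α, δ }
  |family| = 12
Round 3: +2 →
  { β }  = complement { α, γ, δ }
  { γ }  = complement { α, β, δ }
  |family| = 14
Round 4: +2 →
  { α, γ }  = { γ } ∪ { α }
  { β, δ }  = { δ } ∪ { β }
  |family| = 16
Round 5 adds nothing — fixpoint reached.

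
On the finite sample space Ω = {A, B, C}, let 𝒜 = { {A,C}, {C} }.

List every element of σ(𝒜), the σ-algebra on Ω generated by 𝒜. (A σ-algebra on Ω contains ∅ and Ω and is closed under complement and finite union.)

Answer: σ(𝒜) = { {}, {A}, {B}, {C}, {A,B}, {A,C}, {B,C}, Ω }

Trace:
Initial family (4 sets): { {}, {C}, {A,C}, Ω }.
Pass 1 adds 2:
  {B}  = {A,C}ᶜ
  {A,B}  = {C}ᶜ
  [6 total]
Pass 2. New:
  {B,C}  = {C} ∪ {B}
  [7 total]
Pass 3 (1 new):
  {A}  = {B,C}ᶜ
  [8 total]
Pass 4: closed — nothing new.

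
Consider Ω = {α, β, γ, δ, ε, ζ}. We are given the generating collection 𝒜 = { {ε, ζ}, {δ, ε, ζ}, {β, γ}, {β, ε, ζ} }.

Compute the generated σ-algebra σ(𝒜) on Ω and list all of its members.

|σ(𝒜)| = 32.  σ(𝒜) = { ∅, {α}, {β}, {γ}, {δ}, {α, β}, {α, γ}, {α, δ}, {β, γ}, {β, δ}, {γ, δ}, {ε, ζ}, {α, β, γ}, {α, β, δ}, {α, γ, δ}, {α, ε, ζ}, {β, γ, δ}, {β, ε, ζ}, {γ, ε, ζ}, {δ, ε, ζ}, {α, β, γ, δ}, {α, β, ε, ζ}, {α, γ, ε, ζ}, {α, δ, ε, ζ}, {β, γ, ε, ζ}, {β, δ, ε, ζ}, {γ, δ, ε, ζ}, {α, β, γ, ε, ζ}, {α, β, δ, ε, ζ}, {α, γ, δ, ε, ζ}, {β, γ, δ, ε, ζ}, Ω }

Working:
Begin from { ∅, {β, γ}, {ε, ζ}, {β, ε, ζ}, {δ, ε, ζ}, Ω } (that is, 𝒜 plus ∅ and Ω).
Step 1 adds 7:
  {α, β, γ}  = ᶜ of {δ, ε, ζ}
  {α, γ, δ}  = ᶜ of {β, ε, ζ}
  {α, β, γ, δ}  = ᶜ of {ε, ζ}
  {α, δ, ε, ζ}  = ᶜ of {β, γ}
  {β, γ, ε, ζ}  = {β, γ} ∪ {ε, ζ}
  {β, δ, ε, ζ}  = {β, ε, ζ} ∪ {δ, ε, ζ}
  {β, γ, δ, ε, ζ}  = {β, γ} ∪ {δ, ε, ζ}
  |family| = 13
Step 2 (6 new):
  {α}  = ᶜ of {β, γ, δ, ε, ζ}
  {α, γ}  = ᶜ of {β, δ, ε, ζ}
  {α, δ}  = ᶜ of {β, γ, ε, ζ}
  {α, β, γ, ε, ζ}  = {α, β, γ} ∪ {ε, ζ}
  {α, β, δ, ε, ζ}  = {α, δ, ε, ζ} ∪ {β, ε, ζ}
  {α, γ, δ, ε, ζ}  = {ε, ζ} ∪ {α, γ, δ}
  |family| = 19
Step 3. New:
  {β}  = ᶜ of {α, γ, δ, ε, ζ}
  {γ}  = ᶜ of {α, β, δ, ε, ζ}
  {δ}  = ᶜ of {α, β, γ, ε, ζ}
  {α, ε, ζ}  = {ε, ζ} ∪ {α}
  {α, β, ε, ζ}  = {β, ε, ζ} ∪ {α}
  {α, γ, ε, ζ}  = {ε, ζ} ∪ {α, γ}
  |family| = 25
Step 4: 7 new —
  {α, β}  = {α} ∪ {β}
  {β, δ}  = ᶜ of {α, γ, ε, ζ}
  {γ, δ}  = ᶜ of {α, β, ε, ζ}
  {α, β, δ}  = {β} ∪ {α, δ}
  {β, γ, δ}  = ᶜ of {α, ε, ζ}
  {γ, ε, ζ}  = {ε, ζ} ∪ {γ}
  {γ, δ, ε, ζ}  = {γ} ∪ {δ, ε, ζ}
  |family| = 32
Step 5: no new sets; the family is a σ-algebra.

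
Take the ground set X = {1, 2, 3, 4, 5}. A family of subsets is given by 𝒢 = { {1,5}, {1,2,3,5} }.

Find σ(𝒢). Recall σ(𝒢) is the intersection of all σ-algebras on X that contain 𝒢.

Start: 𝒢 ∪ {∅, X} = { {}, {1,5}, {1,2,3,5}, X }.
Pass 1 (2 new):
  {4}  = complement {1,2,3,5}
  {2,3,4}  = complement {1,5}
  (now 6)
Pass 2: 1 new —
  {1,4,5}  = {1,5} ∪ {4}
  (now 7)
Pass 3 adds 1:
  {2,3}  = complement {1,4,5}
  (now 8)
Pass 4: stable.

Therefore σ(𝒢) = { {}, {4}, {1,5}, {2,3}, {1,4,5}, {2,3,4}, {1,2,3,5}, X } (|σ(𝒢)| = 8).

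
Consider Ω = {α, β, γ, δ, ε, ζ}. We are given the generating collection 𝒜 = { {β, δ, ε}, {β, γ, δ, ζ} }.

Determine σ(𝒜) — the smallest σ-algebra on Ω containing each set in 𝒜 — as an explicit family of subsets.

Initial family (4 sets): { {}, {β, δ, ε}, {β, γ, δ, ζ}, Ω }.
Iteration 1: 3 new —
  {α, ε}  = complement {β, γ, δ, ζ}
  {α, γ, ζ}  = complement {β, δ, ε}
  {β, γ, δ, ε, ζ}  = {β, γ, δ, ζ} ∪ {β, δ, ε}
  [7 total]
Iteration 2. New:
  {α}  = complement {β, γ, δ, ε, ζ}
  {α, β, δ, ε}  = {α, ε} ∪ {β, δ, ε}
  {α, γ, ε, ζ}  = {α, γ, ζ} ∪ {α, ε}
  {α, β, γ, δ, ζ}  = {β, γ, δ, ζ} ∪ {α, γ, ζ}
  [11 total]
Iteration 3 (3 new):
  {ε}  = complement {α, β, γ, δ, ζ}
  {β, δ}  = complement {α, γ, ε, ζ}
  {γ, ζ}  = complement {α, β, δ, ε}
  [14 total]
Iteration 4 (2 new):
  {α, β, δ}  = {β, δ} ∪ {α}
  {γ, ε, ζ}  = {γ, ζ} ∪ {ε}
  [16 total]
Iteration 5 adds nothing — fixpoint reached.

Therefore σ(𝒜) = { {}, {α}, {ε}, {α, ε}, {β, δ}, {γ, ζ}, {α, β, δ}, {α, γ, ζ}, {β, δ, ε}, {γ, ε, ζ}, {α, β, δ, ε}, {α, γ, ε, ζ}, {β, γ, δ, ζ}, {α, β, γ, δ, ζ}, {β, γ, δ, ε, ζ}, Ω } (|σ(𝒜)| = 16).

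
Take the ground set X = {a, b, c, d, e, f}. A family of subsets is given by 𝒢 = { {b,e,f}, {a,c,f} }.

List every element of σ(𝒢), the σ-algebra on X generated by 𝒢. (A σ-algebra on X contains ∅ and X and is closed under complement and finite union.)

Start: 𝒢 ∪ {∅, X} = { ∅, {a,c,f}, {b,e,f}, X }.
Pass 1: +3 →
  {a,c,d}  = complement {b,e,f}
  {b,d,e}  = complement {a,c,f}
  {a,b,c,e,f}  = {b,e,f} ∪ {a,c,f}
  — 7 sets.
Pass 2. New:
  {d}  = complement {a,b,c,e,f}
  {a,c,d,f}  = {a,c,d} ∪ {a,c,f}
  {b,d,e,f}  = {b,e,f} ∪ {b,d,e}
  {a,b,c,d,e}  = {a,c,d} ∪ {b,d,e}
  — 11 sets.
Pass 3: +3 →
  {f}  = complement {a,b,c,d,e}
  {a,c}  = complement {b,d,e,f}
  {b,e}  = complement {a,c,d,f}
  — 14 sets.
Pass 4: +2 →
  {d,f}  = {d} ∪ {f}
  {a,b,c,e}  = {b,e} ∪ {a,c}
  — 16 sets.
Pass 5: no new sets; the family is a σ-algebra.

Therefore σ(𝒢) = { ∅, {d}, {f}, {a,c}, {b,e}, {d,f}, {a,c,d}, {a,c,f}, {b,d,e}, {b,e,f}, {a,b,c,e}, {a,c,d,f}, {b,d,e,f}, {a,b,c,d,e}, {a,b,c,e,f}, X } (|σ(𝒢)| = 16).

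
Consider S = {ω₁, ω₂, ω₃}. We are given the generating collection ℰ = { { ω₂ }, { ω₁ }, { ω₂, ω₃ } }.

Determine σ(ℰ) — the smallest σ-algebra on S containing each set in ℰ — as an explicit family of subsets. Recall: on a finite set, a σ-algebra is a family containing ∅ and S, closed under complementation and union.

σ(ℰ) = { {  }, { ω₁ }, { ω₂ }, { ω₃ }, { ω₁, ω₂ }, { ω₁, ω₃ }, { ω₂, ω₃ }, S }

Check:
Take S₀ = ℰ ∪ {∅, S} = { {  }, { ω₁ }, { ω₂ }, { ω₂, ω₃ }, S }.
Pass 1: +2 →
  { ω₁, ω₂ }  = { ω₂ } ∪ { ω₁ }
  { ω₁, ω₃ }  = { ω₂ }ᶜ
  |family| = 7
Pass 2 (1 new):
  { ω₃ }  = { ω₁, ω₂ }ᶜ
  |family| = 8
After Pass 3 the family is unchanged; done.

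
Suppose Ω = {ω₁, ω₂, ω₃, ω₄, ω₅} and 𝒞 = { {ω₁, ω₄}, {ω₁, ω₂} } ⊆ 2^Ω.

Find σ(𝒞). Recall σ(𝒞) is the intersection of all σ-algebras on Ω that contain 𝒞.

|σ(𝒞)| = 16.  σ(𝒞) = { {}, {ω₁}, {ω₂}, {ω₄}, {ω₁, ω₂}, {ω₁, ω₄}, {ω₂, ω₄}, {ω₃, ω₅}, {ω₁, ω₂, ω₄}, {ω₁, ω₃, ω₅}, {ω₂, ω₃, ω₅}, {ω₃, ω₄, ω₅}, {ω₁, ω₂, ω₃, ω₅}, {ω₁, ω₃, ω₄, ω₅}, {ω₂, ω₃, ω₄, ω₅}, Ω }

Trace:
Seed the family with 𝒞 together with ∅ and Ω: { {}, {ω₁, ω₂}, {ω₁, ω₄}, Ω }.
Pass 1. New:
  {ω₁, ω₂, ω₄}  = {ω₁, ω₂} ∪ {ω₁, ω₄}
  {ω₂, ω₃, ω₅}  = {ω₁, ω₄}ᶜ
  {ω₃, ω₄, ω₅}  = {ω₁, ω₂}ᶜ
  [7 total]
Pass 2 adds 4:
  {ω₃, ω₅}  = {ω₁, ω₂, ω₄}ᶜ
  {ω₁, ω₂, ω₃, ω₅}  = {ω₂, ω₃, ω₅} ∪ {ω₁, ω₂}
  {ω₁, ω₃, ω₄, ω₅}  = {ω₃, ω₄, ω₅} ∪ {ω₁, ω₄}
  {ω₂, ω₃, ω₄, ω₅}  = {ω₃, ω₄, ω₅} ∪ {ω₂, ω₃, ω₅}
  [11 total]
Pass 3 (3 new):
  {ω₁}  = {ω₂, ω₃, ω₄, ω₅}ᶜ
  {ω₂}  = {ω₁, ω₃, ω₄, ω₅}ᶜ
  {ω₄}  = {ω₁, ω₂, ω₃, ω₅}ᶜ
  [14 total]
Pass 4. New:
  {ω₂, ω₄}  = {ω₄} ∪ {ω₂}
  {ω₁, ω₃, ω₅}  = {ω₃, ω₅} ∪ {ω₁}
  [16 total]
After Pass 5 the family is unchanged; done.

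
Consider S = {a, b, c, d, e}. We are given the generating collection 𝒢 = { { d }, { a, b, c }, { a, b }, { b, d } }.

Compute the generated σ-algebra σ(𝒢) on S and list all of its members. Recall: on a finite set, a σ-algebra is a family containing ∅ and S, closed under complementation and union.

σ(𝒢) (32 sets): { ∅, { a }, { b }, { c }, { d }, { e }, { a, b }, { a, c }, { a, d }, { a, e }, { b, c }, { b, d }, { b, e }, { c, d }, { c, e }, { d, e }, { a, b, c }, { a, b, d }, { a, b, e }, { a, c, d }, { a, c, e }, { a, d, e }, { b, c, d }, { b, c, e }, { b, d, e }, { c, d, e }, { a, b, c, d }, { a, b, c, e }, { a, b, d, e }, { a, c, d, e }, { b, c, d, e }, S }

Check:
Begin from { ∅, { d }, { a, b }, { b, d }, { a, b, c }, S } (that is, 𝒢 plus ∅ and S).
Step 1 adds 6:
  { d, e }  = ᶜ of { a, b, c }
  { a, b, d }  = { a, b } ∪ { d }
  { a, c, e }  = ᶜ of { b, d }
  { c, d, e }  = ᶜ of { a, b }
  { a, b, c, d }  = { a, b, c } ∪ { d }
  { a, b, c, e }  = ᶜ of { d }
  |family| = 12
Step 2 (6 new):
  { e }  = ᶜ of { a, b, c, d }
  { c, e }  = ᶜ of { a, b, d }
  { b, d, e }  = { d, e } ∪ { b, d }
  { a, b, d, e }  = { a, b } ∪ { d, e }
  { a, c, d, e }  = { c, d, e } ∪ { a, c, e }
  { b, c, d, e }  = { c, d, e } ∪ { b, d }
  |family| = 18
Step 3 (5 new):
  { a }  = ᶜ of { b, c, d, e }
  { b }  = ᶜ of { a, c, d, e }
  { c }  = ᶜ of { a, b, d, e }
  { a, c }  = ᶜ of { b, d, e }
  { a, b, e }  = { a, b } ∪ { e }
  |family| = 23
Step 4: +9 →
  { a, d }  = { d } ∪ { a }
  { a, e }  = { e } ∪ { a }
  { b, c }  = { b } ∪ { c }
  { b, e }  = { b } ∪ { e }
  { c, d }  = ᶜ of { a, b, e }
  { a, c, d }  = { a, c } ∪ { d }
  { a, d, e }  = { d, e } ∪ { a }
  { b, c, d }  = { c } ∪ { b, d }
  { b, c, e }  = { b } ∪ { c, e }
  |family| = 32
Step 5: stable.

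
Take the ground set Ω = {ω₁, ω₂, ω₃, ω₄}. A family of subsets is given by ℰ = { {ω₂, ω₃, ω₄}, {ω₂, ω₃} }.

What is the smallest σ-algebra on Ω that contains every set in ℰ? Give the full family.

Initial family (4 sets): { {}, {ω₂, ω₃}, {ω₂, ω₃, ω₄}, Ω }.
Pass 1. New:
  {ω₁}  = ᶜ of {ω₂, ω₃, ω₄}
  {ω₁, ω₄}  = ᶜ of {ω₂, ω₃}
  [6 total]
Pass 2 adds 1:
  {ω₁, ω₂, ω₃}  = {ω₂, ω₃} ∪ {ω₁}
  [7 total]
Pass 3: 1 new —
  {ω₄}  = ᶜ of {ω₁, ω₂, ω₃}
  [8 total]
Pass 4: already closed under ᶜ and ∪.

Hence σ(ℰ) has 8 members: { {}, {ω₁}, {ω₄}, {ω₁, ω₄}, {ω₂, ω₃}, {ω₁, ω₂, ω₃}, {ω₂, ω₃, ω₄}, Ω }.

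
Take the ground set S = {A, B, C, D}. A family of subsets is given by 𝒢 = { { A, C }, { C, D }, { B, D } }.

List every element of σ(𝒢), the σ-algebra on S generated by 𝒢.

Take S₀ = 𝒢 ∪ {∅, S} = { {  }, { A, C }, { B, D }, { C, D }, S }.
Pass 1: 3 new —
  { A, B }  = ᶜ of { C, D }
  { A, C, D }  = { C, D } ∪ { A, C }
  { B, C, D }  = { C, D } ∪ { B, D }
  — 8 sets.
Pass 2: +4 →
  { A }  = ᶜ of { B, C, D }
  { B }  = ᶜ of { A, C, D }
  { A, B, C }  = { A, B } ∪ { A, C }
  { A, B, D }  = { A, B } ∪ { B, D }
  — 12 sets.
Pass 3 (2 new):
  { C }  = ᶜ of { A, B, D }
  { D }  = ᶜ of { A, B, C }
  — 14 sets.
Pass 4: +2 →
  { A, D }  = { D } ∪ { A }
  { B, C }  = { C } ∪ { B }
  — 16 sets.
Pass 5: closed — nothing new.

Therefore σ(𝒢) = { {  }, { A }, { B }, { C }, { D }, { A, B }, { A, C }, { A, D }, { B, C }, { B, D }, { C, D }, { A, B, C }, { A, B, D }, { A, C, D }, { B, C, D }, S } (|σ(𝒢)| = 16).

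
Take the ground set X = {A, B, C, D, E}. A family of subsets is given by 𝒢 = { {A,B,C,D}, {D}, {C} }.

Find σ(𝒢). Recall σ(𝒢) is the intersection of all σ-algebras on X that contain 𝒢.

Take S₀ = 𝒢 ∪ {∅, X} = { ∅, {C}, {D}, {A,B,C,D}, X }.
Iteration 1. New:
  {E}  = X∖{A,B,C,D}
  {C,D}  = {C} ∪ {D}
  {A,B,C,E}  = X∖{D}
  {A,B,D,E}  = X∖{C}
  [9 total]
Iteration 2 (4 new):
  {C,E}  = {E} ∪ {C}
  {D,E}  = {E} ∪ {D}
  {A,B,E}  = X∖{C,D}
  {C,D,E}  = {C,D} ∪ {E}
  [13 total]
Iteration 3: 3 new —
  {A,B}  = X∖{C,D,E}
  {A,B,C}  = X∖{D,E}
  {A,B,D}  = X∖{C,E}
  [16 total]
Iteration 4 adds nothing — fixpoint reached.

Hence σ(𝒢) has 16 members: { ∅, {C}, {D}, {E}, {A,B}, {C,D}, {C,E}, {D,E}, {A,B,C}, {A,B,D}, {A,B,E}, {C,D,E}, {A,B,C,D}, {A,B,C,E}, {A,B,D,E}, X }.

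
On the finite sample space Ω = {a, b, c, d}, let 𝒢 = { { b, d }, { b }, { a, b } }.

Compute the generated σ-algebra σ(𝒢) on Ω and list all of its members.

σ(𝒢) (16 sets): { {}, { a }, { b }, { c }, { d }, { a, b }, { a, c }, { a, d }, { b, c }, { b, d }, { c, d }, { a, b, c }, { a, b, d }, { a, c, d }, { b, c, d }, Ω }

Check:
Start: 𝒢 ∪ {∅, Ω} = { {}, { b }, { a, b }, { b, d }, Ω }.
Pass 1. New:
  { a, c }  = complement { b, d }
  { c, d }  = complement { a, b }
  { a, b, d }  = { a, b } ∪ { b, d }
  { a, c, d }  = complement { b }
Pass 2 adds 3:
  { c }  = complement { a, b, d }
  { a, b, c }  = { a, b } ∪ { a, c }
  { b, c, d }  = { c, d } ∪ { b }
Pass 3: 3 new —
  { a }  = complement { b, c, d }
  { d }  = complement { a, b, c }
  { b, c }  = { c } ∪ { b }
Pass 4 adds 1:
  { a, d }  = complement { b, c }
Pass 5 adds nothing — fixpoint reached.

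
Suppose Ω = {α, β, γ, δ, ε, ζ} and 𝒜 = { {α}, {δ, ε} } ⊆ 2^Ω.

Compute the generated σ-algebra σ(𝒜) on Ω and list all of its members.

Begin from { ∅, {α}, {δ, ε}, Ω } (that is, 𝒜 plus ∅ and Ω).
Pass 1: 3 new —
  {α, δ, ε}  = {δ, ε} ∪ {α}
  {α, β, γ, ζ}  = Ω∖{δ, ε}
  {β, γ, δ, ε, ζ}  = Ω∖{α}
  [7 total]
Pass 2. New:
  {β, γ, ζ}  = Ω∖{α, δ, ε}
  [8 total]
Pass 3: closed — nothing new.

Therefore σ(𝒜) = { ∅, {α}, {δ, ε}, {α, δ, ε}, {β, γ, ζ}, {α, β, γ, ζ}, {β, γ, δ, ε, ζ}, Ω } (|σ(𝒜)| = 8).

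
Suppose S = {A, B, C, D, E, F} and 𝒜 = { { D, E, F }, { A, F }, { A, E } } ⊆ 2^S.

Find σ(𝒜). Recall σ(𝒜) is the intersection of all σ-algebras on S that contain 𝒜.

σ(𝒜) = { {  }, { A }, { D }, { E }, { F }, { A, D }, { A, E }, { A, F }, { B, C }, { D, E }, { D, F }, { E, F }, { A, B, C }, { A, D, E }, { A, D, F }, { A, E, F }, { B, C, D }, { B, C, E }, { B, C, F }, { D, E, F }, { A, B, C, D }, { A, B, C, E }, { A, B, C, F }, { A, D, E, F }, { B, C, D, E }, { B, C, D, F }, { B, C, E, F }, { A, B, C, D, E }, { A, B, C, D, F }, { A, B, C, E, F }, { B, C, D, E, F }, S }

Derivation:
Begin from { {  }, { A, E }, { A, F }, { D, E, F }, S } (that is, 𝒜 plus ∅ and S).
Iteration 1: +5 →
  { A, B, C }  = ᶜ of { D, E, F }
  { A, E, F }  = { A, E } ∪ { A, F }
  { A, D, E, F }  = { A, E } ∪ { D, E, F }
  { B, C, D, E }  = ᶜ of { A, F }
  { B, C, D, F }  = ᶜ of { A, E }
Iteration 2 adds 8:
  { B, C }  = ᶜ of { A, D, E, F }
  { B, C, D }  = ᶜ of { A, E, F }
  { A, B, C, E }  = { A, B, C } ∪ { A, E }
  { A, B, C, F }  = { A, B, C } ∪ { A, F }
  { A, B, C, D, E }  = { A, B, C } ∪ { B, C, D, E }
  { A, B, C, D, F }  = { A, B, C } ∪ { B, C, D, F }
  { A, B, C, E, F }  = { A, B, C } ∪ { A, E, F }
  { B, C, D, E, F }  = { B, C, D, E } ∪ { B, C, D, F }
Iteration 3. New:
  { A }  = ᶜ of { B, C, D, E, F }
  { D }  = ᶜ of { A, B, C, E, F }
  { E }  = ᶜ of { A, B, C, D, F }
  { F }  = ᶜ of { A, B, C, D, E }
  { D, E }  = ᶜ of { A, B, C, F }
  { D, F }  = ᶜ of { A, B, C, E }
  { A, B, C, D }  = { A, B, C } ∪ { B, C, D }
Iteration 4: +6 →
  { A, D }  = { A } ∪ { D }
  { E, F }  = ᶜ of { A, B, C, D }
  { A, D, E }  = { A } ∪ { D, E }
  { A, D, F }  = { A } ∪ { D, F }
  { B, C, E }  = { E } ∪ { B, C }
  { B, C, F }  = { F } ∪ { B, C }
Iteration 5: +1 →
  { B, C, E, F }  = ᶜ of { A, D }
Iteration 6: no new sets; the family is a σ-algebra.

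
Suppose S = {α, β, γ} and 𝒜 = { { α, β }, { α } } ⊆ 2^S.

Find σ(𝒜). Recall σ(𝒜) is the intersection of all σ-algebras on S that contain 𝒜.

Initial family (4 sets): { {  }, { α }, { α, β }, S }.
Round 1 (2 new):
  { γ }  = S∖{ α, β }
  { β, γ }  = S∖{ α }
  |family| = 6
Round 2 (1 new):
  { α, γ }  = { γ } ∪ { α }
  |family| = 7
Round 3 adds 1:
  { β }  = S∖{ α, γ }
  |family| = 8
Round 4: closed — nothing new.

Therefore σ(𝒜) = { {  }, { α }, { β }, { γ }, { α, β }, { α, γ }, { β, γ }, S } (|σ(𝒜)| = 8).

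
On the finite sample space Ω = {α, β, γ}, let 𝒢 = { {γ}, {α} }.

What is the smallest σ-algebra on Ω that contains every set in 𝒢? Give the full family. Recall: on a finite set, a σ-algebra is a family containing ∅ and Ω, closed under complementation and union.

Answer: σ(𝒢) = { {}, {α}, {β}, {γ}, {α,β}, {α,γ}, {β,γ}, Ω }

Derivation:
Begin from { {}, {α}, {γ}, Ω } (that is, 𝒢 plus ∅ and Ω).
Pass 1: +3 →
  {α,β}  = Ω∖{γ}
  {α,γ}  = {γ} ∪ {α}
  {β,γ}  = Ω∖{α}
  |family| = 7
Pass 2 (1 new):
  {β}  = Ω∖{α,γ}
  |family| = 8
Pass 3: closed — nothing new.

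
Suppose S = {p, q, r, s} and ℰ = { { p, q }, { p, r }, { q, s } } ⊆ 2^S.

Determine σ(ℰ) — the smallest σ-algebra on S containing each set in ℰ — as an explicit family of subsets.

Take S₀ = ℰ ∪ {∅, S} = { ∅, { p, q }, { p, r }, { q, s }, S }.
Round 1 (3 new):
  { r, s }  = ᶜ of { p, q }
  { p, q, r }  = { p, q } ∪ { p, r }
  { p, q, s }  = { p, q } ∪ { q, s }
Round 2 (4 new):
  { r }  = ᶜ of { p, q, s }
  { s }  = ᶜ of { p, q, r }
  { p, r, s }  = { r, s } ∪ { p, r }
  { q, r, s }  = { r, s } ∪ { q, s }
Round 3 (2 new):
  { p }  = ᶜ of { q, r, s }
  { q }  = ᶜ of { p, r, s }
Round 4: 2 new —
  { p, s }  = { s } ∪ { p }
  { q, r }  = { r } ∪ { q }
After Round 5 the family is unchanged; done.

σ(ℰ) = { ∅, { p }, { q }, { r }, { s }, { p, q }, { p, r }, { p, s }, { q, r }, { q, s }, { r, s }, { p, q, r }, { p, q, s }, { p, r, s }, { q, r, s }, S }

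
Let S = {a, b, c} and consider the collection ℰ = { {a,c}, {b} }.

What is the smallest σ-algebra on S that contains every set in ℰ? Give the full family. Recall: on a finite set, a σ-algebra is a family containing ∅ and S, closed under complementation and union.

Answer: σ(ℰ) = { ∅, {b}, {a,c}, S }

Derivation:
Seed the family with ℰ together with ∅ and S: { ∅, {b}, {a,c}, S }.
Round 1: no new sets; the family is a σ-algebra.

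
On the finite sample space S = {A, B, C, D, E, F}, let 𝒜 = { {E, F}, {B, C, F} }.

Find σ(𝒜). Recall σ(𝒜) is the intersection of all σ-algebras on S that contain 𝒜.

|σ(𝒜)| = 16.  σ(𝒜) = { {}, {E}, {F}, {A, D}, {B, C}, {E, F}, {A, D, E}, {A, D, F}, {B, C, E}, {B, C, F}, {A, B, C, D}, {A, D, E, F}, {B, C, E, F}, {A, B, C, D, E}, {A, B, C, D, F}, S }

Working:
Take S₀ = 𝒜 ∪ {∅, S} = { {}, {E, F}, {B, C, F}, S }.
Round 1 (3 new):
  {A, D, E}  = ᶜ of {B, C, F}
  {A, B, C, D}  = ᶜ of {E, F}
  {B, C, E, F}  = {E, F} ∪ {B, C, F}
  (now 7)
Round 2: +4 →
  {A, D}  = ᶜ of {B, C, E, F}
  {A, D, E, F}  = {A, D, E} ∪ {E, F}
  {A, B, C, D, E}  = {A, D, E} ∪ {A, B, C, D}
  {A, B, C, D, F}  = {B, C, F} ∪ {A, B, C, D}
  (now 11)
Round 3 adds 3:
  {E}  = ᶜ of {A, B, C, D, F}
  {F}  = ᶜ of {A, B, C, D, E}
  {B, C}  = ᶜ of {A, D, E, F}
  (now 14)
Round 4: +2 →
  {A, D, F}  = {A, D} ∪ {F}
  {B, C, E}  = {B, C} ∪ {E}
  (now 16)
Round 5: stable.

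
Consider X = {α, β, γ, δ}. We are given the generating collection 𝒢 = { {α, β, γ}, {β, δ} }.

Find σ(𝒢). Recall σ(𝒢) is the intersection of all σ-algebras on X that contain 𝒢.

Begin from { ∅, {β, δ}, {α, β, γ}, X } (that is, 𝒢 plus ∅ and X).
Round 1. New:
  {δ}  = complement {α, β, γ}
  {α, γ}  = complement {β, δ}
  (now 6)
Round 2. New:
  {α, γ, δ}  = {α, γ} ∪ {δ}
  (now 7)
Round 3: +1 →
  {β}  = complement {α, γ, δ}
  (now 8)
After Round 4 the family is unchanged; done.

Therefore σ(𝒢) = { ∅, {β}, {δ}, {α, γ}, {β, δ}, {α, β, γ}, {α, γ, δ}, X } (|σ(𝒢)| = 8).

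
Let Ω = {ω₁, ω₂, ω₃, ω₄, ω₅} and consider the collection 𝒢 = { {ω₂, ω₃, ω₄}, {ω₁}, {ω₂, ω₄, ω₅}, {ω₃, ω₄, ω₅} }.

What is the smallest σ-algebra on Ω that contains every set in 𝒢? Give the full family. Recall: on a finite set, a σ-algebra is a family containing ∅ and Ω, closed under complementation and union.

Answer: σ(𝒢) = { ∅, {ω₁}, {ω₂}, {ω₃}, {ω₄}, {ω₅}, {ω₁, ω₂}, {ω₁, ω₃}, {ω₁, ω₄}, {ω₁, ω₅}, {ω₂, ω₃}, {ω₂, ω₄}, {ω₂, ω₅}, {ω₃, ω₄}, {ω₃, ω₅}, {ω₄, ω₅}, {ω₁, ω₂, ω₃}, {ω₁, ω₂, ω₄}, {ω₁, ω₂, ω₅}, {ω₁, ω₃, ω₄}, {ω₁, ω₃, ω₅}, {ω₁, ω₄, ω₅}, {ω₂, ω₃, ω₄}, {ω₂, ω₃, ω₅}, {ω₂, ω₄, ω₅}, {ω₃, ω₄, ω₅}, {ω₁, ω₂, ω₃, ω₄}, {ω₁, ω₂, ω₃, ω₅}, {ω₁, ω₂, ω₄, ω₅}, {ω₁, ω₃, ω₄, ω₅}, {ω₂, ω₃, ω₄, ω₅}, Ω }

Derivation:
Start: 𝒢 ∪ {∅, Ω} = { ∅, {ω₁}, {ω₂, ω₃, ω₄}, {ω₂, ω₄, ω₅}, {ω₃, ω₄, ω₅}, Ω }.
Pass 1. New:
  {ω₁, ω₂}  = Ω∖{ω₃, ω₄, ω₅}
  {ω₁, ω₃}  = Ω∖{ω₂, ω₄, ω₅}
  {ω₁, ω₅}  = Ω∖{ω₂, ω₃, ω₄}
  {ω₁, ω₂, ω₃, ω₄}  = {ω₂, ω₃, ω₄} ∪ {ω₁}
  {ω₁, ω₂, ω₄, ω₅}  = {ω₂, ω₄, ω₅} ∪ {ω₁}
  {ω₁, ω₃, ω₄, ω₅}  = {ω₃, ω₄, ω₅} ∪ {ω₁}
  {ω₂, ω₃, ω₄, ω₅}  = Ω∖{ω₁}
  (now 13)
Pass 2 (6 new):
  {ω₂}  = Ω∖{ω₁, ω₃, ω₄, ω₅}
  {ω₃}  = Ω∖{ω₁, ω₂, ω₄, ω₅}
  {ω₅}  = Ω∖{ω₁, ω₂, ω₃, ω₄}
  {ω₁, ω₂, ω₃}  = {ω₁, ω₂} ∪ {ω₁, ω₃}
  {ω₁, ω₂, ω₅}  = {ω₁, ω₂} ∪ {ω₁, ω₅}
  {ω₁, ω₃, ω₅}  = {ω₁, ω₃} ∪ {ω₁, ω₅}
  (now 19)
Pass 3. New:
  {ω₂, ω₃}  = {ω₂} ∪ {ω₃}
  {ω₂, ω₄}  = Ω∖{ω₁, ω₃, ω₅}
  {ω₂, ω₅}  = {ω₂} ∪ {ω₅}
  {ω₃, ω₄}  = Ω∖{ω₁, ω₂, ω₅}
  {ω₃, ω₅}  = {ω₅} ∪ {ω₃}
  {ω₄, ω₅}  = Ω∖{ω₁, ω₂, ω₃}
  {ω₁, ω₂, ω₃, ω₅}  = {ω₁, ω₃, ω₅} ∪ {ω₂}
  (now 26)
Pass 4: +5 →
  {ω₄}  = Ω∖{ω₁, ω₂, ω₃, ω₅}
  {ω₁, ω₂, ω₄}  = Ω∖{ω₃, ω₅}
  {ω₁, ω₃, ω₄}  = Ω∖{ω₂, ω₅}
  {ω₁, ω₄, ω₅}  = Ω∖{ω₂, ω₃}
  {ω₂, ω₃, ω₅}  = {ω₂, ω₅} ∪ {ω₃}
  (now 31)
Pass 5 adds 1:
  {ω₁, ω₄}  = Ω∖{ω₂, ω₃, ω₅}
  (now 32)
After Pass 6 the family is unchanged; done.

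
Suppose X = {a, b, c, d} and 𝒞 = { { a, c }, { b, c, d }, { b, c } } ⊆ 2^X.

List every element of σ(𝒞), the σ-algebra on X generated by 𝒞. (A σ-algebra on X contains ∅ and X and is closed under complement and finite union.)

σ(𝒞) = { {}, { a }, { b }, { c }, { d }, { a, b }, { a, c }, { a, d }, { b, c }, { b, d }, { c, d }, { a, b, c }, { a, b, d }, { a, c, d }, { b, c, d }, X }

Working:
Initial family (5 sets): { {}, { a, c }, { b, c }, { b, c, d }, X }.
Step 1: 4 new —
  { a }  = complement { b, c, d }
  { a, d }  = complement { b, c }
  { b, d }  = complement { a, c }
  { a, b, c }  = { b, c } ∪ { a, c }
Step 2: +3 →
  { d }  = complement { a, b, c }
  { a, b, d }  = { a, d } ∪ { b, d }
  { a, c, d }  = { a, d } ∪ { a, c }
Step 3 adds 2:
  { b }  = complement { a, c, d }
  { c }  = complement { a, b, d }
Step 4. New:
  { a, b }  = { b } ∪ { a }
  { c, d }  = { c } ∪ { d }
Step 5: already closed under ᶜ and ∪.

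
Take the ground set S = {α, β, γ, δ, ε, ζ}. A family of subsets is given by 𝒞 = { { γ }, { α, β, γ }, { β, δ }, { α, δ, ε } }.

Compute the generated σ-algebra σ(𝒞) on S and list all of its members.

Take S₀ = 𝒞 ∪ {∅, S} = { {  }, { γ }, { β, δ }, { α, β, γ }, { α, δ, ε }, S }.
Iteration 1: +9 →
  { β, γ, δ }  = { γ } ∪ { β, δ }
  { β, γ, ζ }  = complement { α, δ, ε }
  { δ, ε, ζ }  = complement { α, β, γ }
  { α, β, γ, δ }  = { α, β, γ } ∪ { β, δ }
  { α, β, δ, ε }  = { α, δ, ε } ∪ { β, δ }
  { α, γ, δ, ε }  = { α, δ, ε } ∪ { γ }
  { α, γ, ε, ζ }  = complement { β, δ }
  { α, β, γ, δ, ε }  = { α, δ, ε } ∪ { α, β, γ }
  { α, β, δ, ε, ζ }  = complement { γ }
  (now 15)
Iteration 2 (14 new):
  { ζ }  = complement { α, β, γ, δ, ε }
  { β, ζ }  = complement { α, γ, δ, ε }
  { γ, ζ }  = complement { α, β, δ, ε }
  { ε, ζ }  = complement { α, β, γ, δ }
  { α, ε, ζ }  = complement { β, γ, δ }
  { α, β, γ, ζ }  = { α, β, γ } ∪ { β, γ, ζ }
  { α, δ, ε, ζ }  = { α, δ, ε } ∪ { δ, ε, ζ }
  { β, γ, δ, ζ }  = { β, γ, δ } ∪ { β, γ, ζ }
  { β, δ, ε, ζ }  = { δ, ε, ζ } ∪ { β, δ }
  { γ, δ, ε, ζ }  = { γ } ∪ { δ, ε, ζ }
  { α, β, γ, δ, ζ }  = { β, γ, ζ } ∪ { α, β, γ, δ }
  { α, β, γ, ε, ζ }  = { α, γ, ε, ζ } ∪ { α, β, γ }
  { α, γ, δ, ε, ζ }  = { α, δ, ε } ∪ { α, γ, ε, ζ }
  { β, γ, δ, ε, ζ }  = { β, γ, δ } ∪ { δ, ε, ζ }
  (now 29)
Iteration 3 (14 new):
  { α }  = complement { β, γ, δ, ε, ζ }
  { β }  = complement { α, γ, δ, ε, ζ }
  { δ }  = complement { α, β, γ, ε, ζ }
  { ε }  = complement { α, β, γ, δ, ζ }
  { α, β }  = complement { γ, δ, ε, ζ }
  { α, γ }  = complement { β, δ, ε, ζ }
  { α, ε }  = complement { β, γ, δ, ζ }
  { β, γ }  = complement { α, δ, ε, ζ }
  { δ, ε }  = complement { α, β, γ, ζ }
  { β, δ, ζ }  = { β, δ } ∪ { β, ζ }
  { β, ε, ζ }  = { ε, ζ } ∪ { β, ζ }
  { γ, ε, ζ }  = { ε, ζ } ∪ { γ }
  { α, β, ε, ζ }  = { α, ε, ζ } ∪ { β, ζ }
  { β, γ, ε, ζ }  = { ε, ζ } ∪ { β, γ, ζ }
  (now 43)
Iteration 4 (19 new):
  { α, δ }  = complement { β, γ, ε, ζ }
  { α, ζ }  = { α } ∪ { ζ }
  { β, ε }  = { β } ∪ { ε }
  { γ, δ }  = complement { α, β, ε, ζ }
  { γ, ε }  = { γ } ∪ { ε }
  { δ, ζ }  = { δ } ∪ { ζ }
  { α, β, δ }  = complement { γ, ε, ζ }
  { α, β, ε }  = { β } ∪ { α, ε }
  { α, β, ζ }  = { α, β } ∪ { β, ζ }
  { α, γ, δ }  = complement { β, ε, ζ }
  { α, γ, ε }  = complement { β, δ, ζ }
  { α, γ, ζ }  = { α, γ } ∪ { γ, ζ }
  { β, γ, ε }  = { β, γ } ∪ { ε }
  { β, δ, ε }  = { β } ∪ { δ, ε }
  { γ, δ, ε }  = { δ, ε } ∪ { γ }
  { γ, δ, ζ }  = { γ, ζ } ∪ { δ }
  { α, β, γ, ε }  = { α, β, γ } ∪ { α, ε }
  { α, β, δ, ζ }  = { β, δ, ζ } ∪ { α, β }
  { β, γ, δ, ε }  = { δ, ε } ∪ { β, γ }
  (now 62)
Iteration 5 (2 new):
  { α, δ, ζ }  = complement { β, γ, ε }
  { α, γ, δ, ζ }  = complement { β, ε }
  (now 64)
Iteration 6 adds nothing — fixpoint reached.

Therefore σ(𝒞) = { {  }, { α }, { β }, { γ }, { δ }, { ε }, { ζ }, { α, β }, { α, γ }, { α, δ }, { α, ε }, { α, ζ }, { β, γ }, { β, δ }, { β, ε }, { β, ζ }, { γ, δ }, { γ, ε }, { γ, ζ }, { δ, ε }, { δ, ζ }, { ε, ζ }, { α, β, γ }, { α, β, δ }, { α, β, ε }, { α, β, ζ }, { α, γ, δ }, { α, γ, ε }, { α, γ, ζ }, { α, δ, ε }, { α, δ, ζ }, { α, ε, ζ }, { β, γ, δ }, { β, γ, ε }, { β, γ, ζ }, { β, δ, ε }, { β, δ, ζ }, { β, ε, ζ }, { γ, δ, ε }, { γ, δ, ζ }, { γ, ε, ζ }, { δ, ε, ζ }, { α, β, γ, δ }, { α, β, γ, ε }, { α, β, γ, ζ }, { α, β, δ, ε }, { α, β, δ, ζ }, { α, β, ε, ζ }, { α, γ, δ, ε }, { α, γ, δ, ζ }, { α, γ, ε, ζ }, { α, δ, ε, ζ }, { β, γ, δ, ε }, { β, γ, δ, ζ }, { β, γ, ε, ζ }, { β, δ, ε, ζ }, { γ, δ, ε, ζ }, { α, β, γ, δ, ε }, { α, β, γ, δ, ζ }, { α, β, γ, ε, ζ }, { α, β, δ, ε, ζ }, { α, γ, δ, ε, ζ }, { β, γ, δ, ε, ζ }, S } (|σ(𝒞)| = 64).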